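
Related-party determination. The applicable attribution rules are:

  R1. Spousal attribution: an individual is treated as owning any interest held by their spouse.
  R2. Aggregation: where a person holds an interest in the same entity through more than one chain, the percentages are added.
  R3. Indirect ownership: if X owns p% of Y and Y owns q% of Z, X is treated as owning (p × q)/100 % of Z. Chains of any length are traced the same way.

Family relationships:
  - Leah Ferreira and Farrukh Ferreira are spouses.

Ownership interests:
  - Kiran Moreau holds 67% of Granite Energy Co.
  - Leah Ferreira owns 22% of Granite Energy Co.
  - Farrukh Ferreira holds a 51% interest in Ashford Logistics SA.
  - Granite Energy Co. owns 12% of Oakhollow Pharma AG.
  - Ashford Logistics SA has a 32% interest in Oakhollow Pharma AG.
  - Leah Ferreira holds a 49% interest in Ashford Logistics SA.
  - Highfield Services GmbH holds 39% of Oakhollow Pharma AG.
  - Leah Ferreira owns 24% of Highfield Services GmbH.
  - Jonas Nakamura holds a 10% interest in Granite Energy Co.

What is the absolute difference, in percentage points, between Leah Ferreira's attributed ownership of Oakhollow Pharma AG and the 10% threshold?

By spousal attribution (R1), Leah Ferreira is treated as also owning Farrukh Ferreira's interest in Ashford Logistics SA, giving 49% + 51% = 100%.
Chain via Highfield Services GmbH (R3): 24% × 39% = 9.36% of Oakhollow Pharma AG.
Chain via Granite Energy Co. (R3): 22% × 12% = 2.64% of Oakhollow Pharma AG.
Chain via Ashford Logistics SA (R3): 100% × 32% = 32% of Oakhollow Pharma AG.
Aggregating (R2): 9.36% + 2.64% + 32% = 44%.
44% exceeds the 10% threshold by 34 percentage points.

34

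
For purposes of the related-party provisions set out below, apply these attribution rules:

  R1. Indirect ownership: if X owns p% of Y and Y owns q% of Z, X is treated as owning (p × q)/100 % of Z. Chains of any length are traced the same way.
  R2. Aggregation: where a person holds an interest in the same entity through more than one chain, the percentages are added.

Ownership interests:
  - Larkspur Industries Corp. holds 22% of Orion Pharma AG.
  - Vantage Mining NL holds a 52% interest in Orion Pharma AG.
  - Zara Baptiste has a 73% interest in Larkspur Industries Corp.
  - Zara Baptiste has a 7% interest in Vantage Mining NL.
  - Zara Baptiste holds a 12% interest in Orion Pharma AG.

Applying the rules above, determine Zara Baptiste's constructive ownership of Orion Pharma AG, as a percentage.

31.7%

Chain via Larkspur Industries Corp. (R1): 73% × 22% = 16.06% of Orion Pharma AG.
Chain via Vantage Mining NL (R1): 7% × 52% = 3.64% of Orion Pharma AG.
Direct interest in Orion Pharma AG: 12%.
Aggregating (R2): 16.06% + 3.64% + 12% = 31.7%.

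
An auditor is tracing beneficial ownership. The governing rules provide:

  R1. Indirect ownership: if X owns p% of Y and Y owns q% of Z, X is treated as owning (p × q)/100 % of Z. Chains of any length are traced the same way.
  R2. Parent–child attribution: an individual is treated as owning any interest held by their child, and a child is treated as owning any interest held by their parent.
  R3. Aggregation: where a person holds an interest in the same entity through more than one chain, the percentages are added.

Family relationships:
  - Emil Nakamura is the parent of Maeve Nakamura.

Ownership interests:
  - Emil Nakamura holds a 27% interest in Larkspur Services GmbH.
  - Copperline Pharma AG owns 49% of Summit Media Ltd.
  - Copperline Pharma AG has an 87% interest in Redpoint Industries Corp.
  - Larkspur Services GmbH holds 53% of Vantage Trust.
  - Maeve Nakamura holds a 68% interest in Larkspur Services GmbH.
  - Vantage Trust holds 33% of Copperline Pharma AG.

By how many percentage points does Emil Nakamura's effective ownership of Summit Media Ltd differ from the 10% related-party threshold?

By parent–child attribution (R2), Emil Nakamura is treated as also owning Maeve Nakamura's interest in Larkspur Services GmbH, giving 27% + 68% = 95%.
Chain via Larkspur Services GmbH → Vantage Trust → Copperline Pharma AG (R1): 95% × 53% × 33% × 49% = 8.141595% of Summit Media Ltd.
8.141595% falls short of the 10% threshold by 1.858405 percentage points.

1.858405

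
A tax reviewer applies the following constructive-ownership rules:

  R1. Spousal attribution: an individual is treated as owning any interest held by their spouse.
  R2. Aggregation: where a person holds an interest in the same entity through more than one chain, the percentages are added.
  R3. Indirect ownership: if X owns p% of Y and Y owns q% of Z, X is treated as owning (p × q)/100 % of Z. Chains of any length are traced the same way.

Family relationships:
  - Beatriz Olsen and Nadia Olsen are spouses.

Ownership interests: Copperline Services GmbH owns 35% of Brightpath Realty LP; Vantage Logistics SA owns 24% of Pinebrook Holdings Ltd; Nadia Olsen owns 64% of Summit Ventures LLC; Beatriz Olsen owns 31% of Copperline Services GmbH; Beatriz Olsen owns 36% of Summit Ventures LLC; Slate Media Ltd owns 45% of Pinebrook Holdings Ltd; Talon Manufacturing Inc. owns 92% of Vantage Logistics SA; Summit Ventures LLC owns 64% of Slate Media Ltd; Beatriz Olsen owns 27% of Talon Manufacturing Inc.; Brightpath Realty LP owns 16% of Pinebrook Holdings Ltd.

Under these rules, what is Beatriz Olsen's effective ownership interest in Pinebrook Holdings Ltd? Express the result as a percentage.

By spousal attribution (R1), Beatriz Olsen is treated as also owning Nadia Olsen's interest in Summit Ventures LLC, giving 36% + 64% = 100%.
Chain via Copperline Services GmbH → Brightpath Realty LP (R3): 31% × 35% × 16% = 1.736% of Pinebrook Holdings Ltd.
Chain via Talon Manufacturing Inc. → Vantage Logistics SA (R3): 27% × 92% × 24% = 5.9616% of Pinebrook Holdings Ltd.
Chain via Summit Ventures LLC → Slate Media Ltd (R3): 100% × 64% × 45% = 28.8% of Pinebrook Holdings Ltd.
Aggregating (R2): 1.736% + 5.9616% + 28.8% = 36.4976%.

36.4976%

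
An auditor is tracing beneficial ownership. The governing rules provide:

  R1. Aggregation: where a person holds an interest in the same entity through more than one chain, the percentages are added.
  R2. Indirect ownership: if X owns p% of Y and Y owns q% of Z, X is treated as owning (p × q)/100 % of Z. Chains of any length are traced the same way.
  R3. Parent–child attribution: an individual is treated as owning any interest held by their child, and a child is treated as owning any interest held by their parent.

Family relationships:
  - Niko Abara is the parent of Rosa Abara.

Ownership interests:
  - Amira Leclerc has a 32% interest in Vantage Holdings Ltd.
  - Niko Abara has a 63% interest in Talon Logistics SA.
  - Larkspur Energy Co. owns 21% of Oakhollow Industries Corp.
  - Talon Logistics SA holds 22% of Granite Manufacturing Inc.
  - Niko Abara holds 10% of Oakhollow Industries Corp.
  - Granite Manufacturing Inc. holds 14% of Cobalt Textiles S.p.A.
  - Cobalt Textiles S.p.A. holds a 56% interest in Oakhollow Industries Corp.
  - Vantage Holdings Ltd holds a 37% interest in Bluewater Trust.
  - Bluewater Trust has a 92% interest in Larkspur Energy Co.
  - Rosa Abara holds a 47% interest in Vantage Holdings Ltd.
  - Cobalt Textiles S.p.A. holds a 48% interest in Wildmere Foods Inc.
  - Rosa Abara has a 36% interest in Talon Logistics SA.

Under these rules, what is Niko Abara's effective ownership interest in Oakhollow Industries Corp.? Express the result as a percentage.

15.0673%

By parent–child attribution (R3), Niko Abara is treated as also owning Rosa Abara's interest in Talon Logistics SA, giving 63% + 36% = 99%.
By parent–child attribution (R3), Niko Abara is treated as owning Rosa Abara's 47% interest in Vantage Holdings Ltd.
Chain via Talon Logistics SA → Granite Manufacturing Inc. → Cobalt Textiles S.p.A. (R2): 99% × 22% × 14% × 56% = 1.707552% of Oakhollow Industries Corp.
Direct interest in Oakhollow Industries Corp: 10%.
Chain via Vantage Holdings Ltd → Bluewater Trust → Larkspur Energy Co. (R2): 47% × 37% × 92% × 21% = 3.359748% of Oakhollow Industries Corp.
Aggregating (R1): 1.707552% + 10% + 3.359748% = 15.0673%.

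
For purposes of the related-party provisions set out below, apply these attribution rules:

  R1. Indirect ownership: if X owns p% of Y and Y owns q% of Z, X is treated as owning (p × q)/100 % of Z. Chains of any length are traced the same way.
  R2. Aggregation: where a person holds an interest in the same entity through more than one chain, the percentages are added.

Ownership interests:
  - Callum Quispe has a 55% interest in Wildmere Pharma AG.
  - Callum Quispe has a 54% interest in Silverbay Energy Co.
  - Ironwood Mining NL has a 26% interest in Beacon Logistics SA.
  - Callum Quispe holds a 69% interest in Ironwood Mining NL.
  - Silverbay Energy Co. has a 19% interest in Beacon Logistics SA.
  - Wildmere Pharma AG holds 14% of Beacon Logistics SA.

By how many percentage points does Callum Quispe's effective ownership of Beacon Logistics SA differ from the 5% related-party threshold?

30.9

Chain via Silverbay Energy Co. (R1): 54% × 19% = 10.26% of Beacon Logistics SA.
Chain via Ironwood Mining NL (R1): 69% × 26% = 17.94% of Beacon Logistics SA.
Chain via Wildmere Pharma AG (R1): 55% × 14% = 7.7% of Beacon Logistics SA.
Aggregating (R2): 10.26% + 17.94% + 7.7% = 35.9%.
35.9% exceeds the 5% threshold by 30.9 percentage points.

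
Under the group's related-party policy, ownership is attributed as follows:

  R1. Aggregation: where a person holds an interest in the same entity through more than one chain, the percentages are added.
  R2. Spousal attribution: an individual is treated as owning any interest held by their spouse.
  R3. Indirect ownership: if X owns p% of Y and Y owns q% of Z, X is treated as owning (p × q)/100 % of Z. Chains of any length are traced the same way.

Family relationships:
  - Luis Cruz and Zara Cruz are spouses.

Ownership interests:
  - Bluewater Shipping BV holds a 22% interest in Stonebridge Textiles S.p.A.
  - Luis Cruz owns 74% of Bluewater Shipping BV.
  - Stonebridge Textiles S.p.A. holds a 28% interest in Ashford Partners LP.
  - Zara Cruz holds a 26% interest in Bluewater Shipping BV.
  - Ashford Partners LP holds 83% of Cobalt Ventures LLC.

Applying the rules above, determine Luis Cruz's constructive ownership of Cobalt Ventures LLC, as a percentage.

5.1128%

By spousal attribution (R2), Luis Cruz is treated as also owning Zara Cruz's interest in Bluewater Shipping BV, giving 74% + 26% = 100%.
Chain via Bluewater Shipping BV → Stonebridge Textiles S.p.A. → Ashford Partners LP (R3): 100% × 22% × 28% × 83% = 5.1128% of Cobalt Ventures LLC.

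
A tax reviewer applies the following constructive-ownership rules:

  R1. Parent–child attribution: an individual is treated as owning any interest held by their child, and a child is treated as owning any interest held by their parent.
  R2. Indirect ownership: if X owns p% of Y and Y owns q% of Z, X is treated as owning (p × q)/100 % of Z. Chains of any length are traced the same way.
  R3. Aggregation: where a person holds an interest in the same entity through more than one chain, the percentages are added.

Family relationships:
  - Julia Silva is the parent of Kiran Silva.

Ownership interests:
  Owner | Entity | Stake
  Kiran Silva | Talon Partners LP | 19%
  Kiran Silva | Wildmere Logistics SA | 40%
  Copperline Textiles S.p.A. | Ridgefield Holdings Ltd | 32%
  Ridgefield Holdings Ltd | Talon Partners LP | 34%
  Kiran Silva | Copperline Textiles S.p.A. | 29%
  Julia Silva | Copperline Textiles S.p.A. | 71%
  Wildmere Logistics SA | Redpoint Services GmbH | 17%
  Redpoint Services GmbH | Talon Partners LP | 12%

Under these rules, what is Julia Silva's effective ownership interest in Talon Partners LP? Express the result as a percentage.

By parent–child attribution (R1), Julia Silva is treated as also owning Kiran Silva's interest in Copperline Textiles S.p.A, giving 71% + 29% = 100%.
By parent–child attribution (R1), Julia Silva is treated as owning Kiran Silva's 40% interest in Wildmere Logistics SA.
By parent–child attribution (R1), Julia Silva is treated as owning Kiran Silva's 19% interest in Talon Partners LP.
Chain via Copperline Textiles S.p.A. → Ridgefield Holdings Ltd (R2): 100% × 32% × 34% = 10.88% of Talon Partners LP.
Chain via Wildmere Logistics SA → Redpoint Services GmbH (R2): 40% × 17% × 12% = 0.816% of Talon Partners LP.
Direct interest in Talon Partners LP: 19%.
Aggregating (R3): 10.88% + 0.816% + 19% = 30.696%.

30.696%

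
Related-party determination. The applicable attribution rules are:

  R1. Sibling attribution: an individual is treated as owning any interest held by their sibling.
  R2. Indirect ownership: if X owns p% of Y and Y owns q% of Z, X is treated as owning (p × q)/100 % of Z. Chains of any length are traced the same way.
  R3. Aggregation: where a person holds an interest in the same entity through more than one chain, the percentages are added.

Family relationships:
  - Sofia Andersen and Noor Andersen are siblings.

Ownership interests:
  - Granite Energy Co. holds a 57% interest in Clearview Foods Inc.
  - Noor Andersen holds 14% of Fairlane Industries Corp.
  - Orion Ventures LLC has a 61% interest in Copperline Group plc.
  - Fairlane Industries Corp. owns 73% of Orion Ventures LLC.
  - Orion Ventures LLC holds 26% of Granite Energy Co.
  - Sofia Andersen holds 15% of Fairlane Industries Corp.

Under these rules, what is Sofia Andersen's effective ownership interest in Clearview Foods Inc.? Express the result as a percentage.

3.137394%

By sibling attribution (R1), Sofia Andersen is treated as also owning Noor Andersen's interest in Fairlane Industries Corp, giving 15% + 14% = 29%.
Chain via Fairlane Industries Corp. → Orion Ventures LLC → Granite Energy Co. (R2): 29% × 73% × 26% × 57% = 3.137394% of Clearview Foods Inc.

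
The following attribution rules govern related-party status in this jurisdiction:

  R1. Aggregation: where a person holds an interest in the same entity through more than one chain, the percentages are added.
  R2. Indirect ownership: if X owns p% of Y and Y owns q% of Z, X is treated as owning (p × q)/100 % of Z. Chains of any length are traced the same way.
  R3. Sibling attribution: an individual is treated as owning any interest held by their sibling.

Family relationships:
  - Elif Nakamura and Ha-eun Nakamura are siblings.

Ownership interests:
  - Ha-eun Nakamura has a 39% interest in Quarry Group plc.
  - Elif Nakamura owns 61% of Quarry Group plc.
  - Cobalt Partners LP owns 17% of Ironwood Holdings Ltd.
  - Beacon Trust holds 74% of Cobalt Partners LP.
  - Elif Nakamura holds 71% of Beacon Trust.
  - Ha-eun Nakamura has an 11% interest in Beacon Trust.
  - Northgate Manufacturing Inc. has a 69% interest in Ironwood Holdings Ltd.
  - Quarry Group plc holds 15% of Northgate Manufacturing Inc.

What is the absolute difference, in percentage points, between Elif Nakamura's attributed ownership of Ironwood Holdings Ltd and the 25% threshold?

By sibling attribution (R3), Elif Nakamura is treated as also owning Ha-eun Nakamura's interest in Beacon Trust, giving 71% + 11% = 82%.
By sibling attribution (R3), Elif Nakamura is treated as also owning Ha-eun Nakamura's interest in Quarry Group plc, giving 61% + 39% = 100%.
Chain via Beacon Trust → Cobalt Partners LP (R2): 82% × 74% × 17% = 10.3156% of Ironwood Holdings Ltd.
Chain via Quarry Group plc → Northgate Manufacturing Inc. (R2): 100% × 15% × 69% = 10.35% of Ironwood Holdings Ltd.
Aggregating (R1): 10.3156% + 10.35% = 20.6656%.
20.6656% falls short of the 25% threshold by 4.3344 percentage points.

4.3344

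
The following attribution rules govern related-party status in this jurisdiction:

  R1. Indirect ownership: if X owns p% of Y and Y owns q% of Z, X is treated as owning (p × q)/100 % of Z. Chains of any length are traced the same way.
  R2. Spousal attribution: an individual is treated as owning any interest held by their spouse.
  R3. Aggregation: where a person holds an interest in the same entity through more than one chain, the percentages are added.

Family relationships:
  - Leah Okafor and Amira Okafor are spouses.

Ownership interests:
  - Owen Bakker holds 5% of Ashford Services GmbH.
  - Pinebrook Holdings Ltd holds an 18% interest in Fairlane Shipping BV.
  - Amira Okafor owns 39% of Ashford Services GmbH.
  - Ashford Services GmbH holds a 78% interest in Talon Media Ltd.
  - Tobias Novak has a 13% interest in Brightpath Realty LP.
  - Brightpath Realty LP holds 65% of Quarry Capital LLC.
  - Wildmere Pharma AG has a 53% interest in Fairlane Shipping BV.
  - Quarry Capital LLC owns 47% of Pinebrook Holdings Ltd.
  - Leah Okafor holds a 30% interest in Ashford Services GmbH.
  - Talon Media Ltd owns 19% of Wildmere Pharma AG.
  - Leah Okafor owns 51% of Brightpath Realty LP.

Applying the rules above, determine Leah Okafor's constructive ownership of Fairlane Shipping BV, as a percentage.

By spousal attribution (R2), Leah Okafor is treated as also owning Amira Okafor's interest in Ashford Services GmbH, giving 30% + 39% = 69%.
Chain via Ashford Services GmbH → Talon Media Ltd → Wildmere Pharma AG (R1): 69% × 78% × 19% × 53% = 5.419674% of Fairlane Shipping BV.
Chain via Brightpath Realty LP → Quarry Capital LLC → Pinebrook Holdings Ltd (R1): 51% × 65% × 47% × 18% = 2.80449% of Fairlane Shipping BV.
Aggregating (R3): 5.419674% + 2.80449% = 8.224164%.

8.224164%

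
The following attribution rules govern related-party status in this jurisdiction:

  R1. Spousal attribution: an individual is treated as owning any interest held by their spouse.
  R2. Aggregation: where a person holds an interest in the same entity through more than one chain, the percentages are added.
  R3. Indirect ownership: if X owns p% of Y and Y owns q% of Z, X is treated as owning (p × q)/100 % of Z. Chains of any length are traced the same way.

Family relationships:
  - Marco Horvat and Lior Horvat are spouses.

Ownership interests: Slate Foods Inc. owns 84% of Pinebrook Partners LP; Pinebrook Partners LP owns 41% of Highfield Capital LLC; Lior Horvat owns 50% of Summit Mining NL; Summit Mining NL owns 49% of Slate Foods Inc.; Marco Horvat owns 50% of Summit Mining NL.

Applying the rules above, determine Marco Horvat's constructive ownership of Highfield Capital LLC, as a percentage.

16.8756%

By spousal attribution (R1), Marco Horvat is treated as also owning Lior Horvat's interest in Summit Mining NL, giving 50% + 50% = 100%.
Chain via Summit Mining NL → Slate Foods Inc. → Pinebrook Partners LP (R3): 100% × 49% × 84% × 41% = 16.8756% of Highfield Capital LLC.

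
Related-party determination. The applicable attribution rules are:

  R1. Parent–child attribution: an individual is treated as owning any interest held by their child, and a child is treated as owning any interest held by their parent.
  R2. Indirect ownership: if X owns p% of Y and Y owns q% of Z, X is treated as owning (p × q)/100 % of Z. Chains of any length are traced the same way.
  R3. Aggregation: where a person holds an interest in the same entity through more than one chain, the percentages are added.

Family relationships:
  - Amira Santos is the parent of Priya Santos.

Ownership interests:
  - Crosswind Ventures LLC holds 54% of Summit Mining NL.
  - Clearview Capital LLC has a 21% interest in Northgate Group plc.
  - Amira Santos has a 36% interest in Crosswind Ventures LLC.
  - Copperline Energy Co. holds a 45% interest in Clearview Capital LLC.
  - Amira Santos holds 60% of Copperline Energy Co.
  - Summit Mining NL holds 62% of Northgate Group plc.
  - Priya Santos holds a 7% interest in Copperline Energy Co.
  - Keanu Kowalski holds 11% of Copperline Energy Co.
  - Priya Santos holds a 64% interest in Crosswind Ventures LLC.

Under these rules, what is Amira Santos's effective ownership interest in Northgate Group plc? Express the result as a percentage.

By parent–child attribution (R1), Amira Santos is treated as also owning Priya Santos's interest in Copperline Energy Co, giving 60% + 7% = 67%.
By parent–child attribution (R1), Amira Santos is treated as also owning Priya Santos's interest in Crosswind Ventures LLC, giving 36% + 64% = 100%.
Chain via Copperline Energy Co. → Clearview Capital LLC (R2): 67% × 45% × 21% = 6.3315% of Northgate Group plc.
Chain via Crosswind Ventures LLC → Summit Mining NL (R2): 100% × 54% × 62% = 33.48% of Northgate Group plc.
Aggregating (R3): 6.3315% + 33.48% = 39.8115%.

39.8115%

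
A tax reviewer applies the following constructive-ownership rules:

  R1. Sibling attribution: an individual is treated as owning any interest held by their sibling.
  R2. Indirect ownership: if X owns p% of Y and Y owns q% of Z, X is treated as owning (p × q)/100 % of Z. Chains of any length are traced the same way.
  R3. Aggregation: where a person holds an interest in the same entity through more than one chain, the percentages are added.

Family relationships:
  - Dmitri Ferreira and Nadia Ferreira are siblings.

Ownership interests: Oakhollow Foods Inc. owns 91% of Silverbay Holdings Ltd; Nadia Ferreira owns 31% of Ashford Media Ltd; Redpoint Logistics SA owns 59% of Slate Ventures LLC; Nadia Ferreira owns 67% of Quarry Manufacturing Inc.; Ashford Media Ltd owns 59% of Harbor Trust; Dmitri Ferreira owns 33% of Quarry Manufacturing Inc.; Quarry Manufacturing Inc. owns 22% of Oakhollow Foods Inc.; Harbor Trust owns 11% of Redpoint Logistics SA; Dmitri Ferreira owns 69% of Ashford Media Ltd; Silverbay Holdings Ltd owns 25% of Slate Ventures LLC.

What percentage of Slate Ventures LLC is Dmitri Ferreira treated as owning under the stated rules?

8.8341%

By sibling attribution (R1), Dmitri Ferreira is treated as also owning Nadia Ferreira's interest in Quarry Manufacturing Inc, giving 33% + 67% = 100%.
By sibling attribution (R1), Dmitri Ferreira is treated as also owning Nadia Ferreira's interest in Ashford Media Ltd, giving 69% + 31% = 100%.
Chain via Quarry Manufacturing Inc. → Oakhollow Foods Inc. → Silverbay Holdings Ltd (R2): 100% × 22% × 91% × 25% = 5.005% of Slate Ventures LLC.
Chain via Ashford Media Ltd → Harbor Trust → Redpoint Logistics SA (R2): 100% × 59% × 11% × 59% = 3.8291% of Slate Ventures LLC.
Aggregating (R3): 5.005% + 3.8291% = 8.8341%.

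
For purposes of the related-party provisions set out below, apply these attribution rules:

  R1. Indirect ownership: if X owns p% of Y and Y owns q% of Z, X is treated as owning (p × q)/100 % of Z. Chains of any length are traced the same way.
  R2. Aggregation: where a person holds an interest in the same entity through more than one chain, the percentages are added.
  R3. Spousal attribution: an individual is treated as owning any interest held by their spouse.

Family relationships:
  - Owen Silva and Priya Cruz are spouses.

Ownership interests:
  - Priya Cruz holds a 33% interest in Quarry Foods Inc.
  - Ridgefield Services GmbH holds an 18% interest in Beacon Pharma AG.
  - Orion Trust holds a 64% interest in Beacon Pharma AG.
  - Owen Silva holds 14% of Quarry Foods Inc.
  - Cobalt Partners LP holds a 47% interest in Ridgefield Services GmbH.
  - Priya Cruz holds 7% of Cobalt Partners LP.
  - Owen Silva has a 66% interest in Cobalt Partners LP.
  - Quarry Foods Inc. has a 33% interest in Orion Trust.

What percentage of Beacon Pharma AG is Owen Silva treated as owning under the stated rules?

16.1022%

By spousal attribution (R3), Owen Silva is treated as also owning Priya Cruz's interest in Quarry Foods Inc, giving 14% + 33% = 47%.
By spousal attribution (R3), Owen Silva is treated as also owning Priya Cruz's interest in Cobalt Partners LP, giving 66% + 7% = 73%.
Chain via Quarry Foods Inc. → Orion Trust (R1): 47% × 33% × 64% = 9.9264% of Beacon Pharma AG.
Chain via Cobalt Partners LP → Ridgefield Services GmbH (R1): 73% × 47% × 18% = 6.1758% of Beacon Pharma AG.
Aggregating (R2): 9.9264% + 6.1758% = 16.1022%.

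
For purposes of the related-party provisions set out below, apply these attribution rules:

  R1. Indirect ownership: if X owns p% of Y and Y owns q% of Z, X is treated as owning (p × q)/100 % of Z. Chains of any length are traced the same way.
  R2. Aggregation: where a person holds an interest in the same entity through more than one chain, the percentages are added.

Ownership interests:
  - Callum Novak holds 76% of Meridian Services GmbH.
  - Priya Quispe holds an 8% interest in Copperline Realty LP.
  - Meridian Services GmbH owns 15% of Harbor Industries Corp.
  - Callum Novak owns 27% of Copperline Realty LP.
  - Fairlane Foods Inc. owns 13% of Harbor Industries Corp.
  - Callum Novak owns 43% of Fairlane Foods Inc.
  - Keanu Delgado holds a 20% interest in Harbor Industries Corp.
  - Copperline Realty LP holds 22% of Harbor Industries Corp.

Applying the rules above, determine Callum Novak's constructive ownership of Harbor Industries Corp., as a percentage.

Chain via Fairlane Foods Inc. (R1): 43% × 13% = 5.59% of Harbor Industries Corp.
Chain via Copperline Realty LP (R1): 27% × 22% = 5.94% of Harbor Industries Corp.
Chain via Meridian Services GmbH (R1): 76% × 15% = 11.4% of Harbor Industries Corp.
Aggregating (R2): 5.59% + 5.94% + 11.4% = 22.93%.

22.93%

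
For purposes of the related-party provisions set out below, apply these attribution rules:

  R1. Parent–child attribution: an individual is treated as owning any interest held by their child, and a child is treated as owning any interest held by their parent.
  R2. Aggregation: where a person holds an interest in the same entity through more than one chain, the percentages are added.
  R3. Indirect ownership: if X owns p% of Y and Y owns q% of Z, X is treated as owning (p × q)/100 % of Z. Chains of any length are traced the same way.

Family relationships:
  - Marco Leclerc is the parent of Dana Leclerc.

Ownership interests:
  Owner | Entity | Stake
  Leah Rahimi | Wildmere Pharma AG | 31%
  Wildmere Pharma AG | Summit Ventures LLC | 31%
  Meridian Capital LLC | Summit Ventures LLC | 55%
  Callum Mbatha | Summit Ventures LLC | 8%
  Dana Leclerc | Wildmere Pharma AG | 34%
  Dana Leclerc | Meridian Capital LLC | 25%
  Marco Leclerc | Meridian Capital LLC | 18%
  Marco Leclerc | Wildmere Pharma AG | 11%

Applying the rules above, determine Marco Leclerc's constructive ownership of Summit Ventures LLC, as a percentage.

By parent–child attribution (R1), Marco Leclerc is treated as also owning Dana Leclerc's interest in Wildmere Pharma AG, giving 11% + 34% = 45%.
By parent–child attribution (R1), Marco Leclerc is treated as also owning Dana Leclerc's interest in Meridian Capital LLC, giving 18% + 25% = 43%.
Chain via Wildmere Pharma AG (R3): 45% × 31% = 13.95% of Summit Ventures LLC.
Chain via Meridian Capital LLC (R3): 43% × 55% = 23.65% of Summit Ventures LLC.
Aggregating (R2): 13.95% + 23.65% = 37.6%.

37.6%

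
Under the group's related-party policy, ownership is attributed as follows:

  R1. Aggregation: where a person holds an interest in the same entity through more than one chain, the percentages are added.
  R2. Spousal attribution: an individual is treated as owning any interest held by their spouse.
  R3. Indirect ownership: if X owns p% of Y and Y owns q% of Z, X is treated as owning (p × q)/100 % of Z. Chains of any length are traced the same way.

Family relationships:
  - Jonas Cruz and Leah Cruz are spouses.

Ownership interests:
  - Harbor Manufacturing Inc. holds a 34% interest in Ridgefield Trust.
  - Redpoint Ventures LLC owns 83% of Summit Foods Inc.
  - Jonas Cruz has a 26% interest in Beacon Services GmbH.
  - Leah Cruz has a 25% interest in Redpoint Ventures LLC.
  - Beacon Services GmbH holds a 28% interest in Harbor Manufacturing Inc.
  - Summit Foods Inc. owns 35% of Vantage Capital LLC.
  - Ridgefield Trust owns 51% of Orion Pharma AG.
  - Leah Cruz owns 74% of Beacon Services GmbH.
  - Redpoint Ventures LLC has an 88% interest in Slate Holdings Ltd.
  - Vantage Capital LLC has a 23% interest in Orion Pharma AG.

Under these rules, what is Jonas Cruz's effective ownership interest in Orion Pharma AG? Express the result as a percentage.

By spousal attribution (R2), Jonas Cruz is treated as also owning Leah Cruz's interest in Beacon Services GmbH, giving 26% + 74% = 100%.
By spousal attribution (R2), Jonas Cruz is treated as owning Leah Cruz's 25% interest in Redpoint Ventures LLC.
Chain via Beacon Services GmbH → Harbor Manufacturing Inc. → Ridgefield Trust (R3): 100% × 28% × 34% × 51% = 4.8552% of Orion Pharma AG.
Chain via Redpoint Ventures LLC → Summit Foods Inc. → Vantage Capital LLC (R3): 25% × 83% × 35% × 23% = 1.670375% of Orion Pharma AG.
Aggregating (R1): 4.8552% + 1.670375% = 6.525575%.

6.525575%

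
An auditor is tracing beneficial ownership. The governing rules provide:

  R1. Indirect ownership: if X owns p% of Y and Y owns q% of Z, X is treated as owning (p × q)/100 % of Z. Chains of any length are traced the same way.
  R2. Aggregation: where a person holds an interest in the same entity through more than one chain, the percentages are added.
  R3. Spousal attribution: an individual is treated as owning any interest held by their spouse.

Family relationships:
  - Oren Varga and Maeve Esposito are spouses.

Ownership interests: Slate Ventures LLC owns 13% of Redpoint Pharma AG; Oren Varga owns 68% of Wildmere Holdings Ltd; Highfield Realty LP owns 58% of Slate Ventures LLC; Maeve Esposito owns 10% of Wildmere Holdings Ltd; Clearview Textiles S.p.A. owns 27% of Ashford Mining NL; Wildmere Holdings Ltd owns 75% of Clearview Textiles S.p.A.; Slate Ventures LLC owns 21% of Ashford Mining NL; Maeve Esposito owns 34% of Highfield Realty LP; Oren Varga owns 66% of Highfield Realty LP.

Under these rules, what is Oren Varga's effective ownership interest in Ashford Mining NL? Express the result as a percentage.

By spousal attribution (R3), Oren Varga is treated as also owning Maeve Esposito's interest in Highfield Realty LP, giving 66% + 34% = 100%.
By spousal attribution (R3), Oren Varga is treated as also owning Maeve Esposito's interest in Wildmere Holdings Ltd, giving 68% + 10% = 78%.
Chain via Highfield Realty LP → Slate Ventures LLC (R1): 100% × 58% × 21% = 12.18% of Ashford Mining NL.
Chain via Wildmere Holdings Ltd → Clearview Textiles S.p.A. (R1): 78% × 75% × 27% = 15.795% of Ashford Mining NL.
Aggregating (R2): 12.18% + 15.795% = 27.975%.

27.975%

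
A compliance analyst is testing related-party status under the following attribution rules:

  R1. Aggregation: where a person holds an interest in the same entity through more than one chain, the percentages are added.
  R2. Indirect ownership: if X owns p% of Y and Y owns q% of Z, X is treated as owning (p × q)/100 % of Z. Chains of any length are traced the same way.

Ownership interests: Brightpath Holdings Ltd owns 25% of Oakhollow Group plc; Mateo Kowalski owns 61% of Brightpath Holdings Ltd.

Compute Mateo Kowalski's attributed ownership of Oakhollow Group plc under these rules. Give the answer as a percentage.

15.25%

Chain via Brightpath Holdings Ltd (R2): 61% × 25% = 15.25% of Oakhollow Group plc.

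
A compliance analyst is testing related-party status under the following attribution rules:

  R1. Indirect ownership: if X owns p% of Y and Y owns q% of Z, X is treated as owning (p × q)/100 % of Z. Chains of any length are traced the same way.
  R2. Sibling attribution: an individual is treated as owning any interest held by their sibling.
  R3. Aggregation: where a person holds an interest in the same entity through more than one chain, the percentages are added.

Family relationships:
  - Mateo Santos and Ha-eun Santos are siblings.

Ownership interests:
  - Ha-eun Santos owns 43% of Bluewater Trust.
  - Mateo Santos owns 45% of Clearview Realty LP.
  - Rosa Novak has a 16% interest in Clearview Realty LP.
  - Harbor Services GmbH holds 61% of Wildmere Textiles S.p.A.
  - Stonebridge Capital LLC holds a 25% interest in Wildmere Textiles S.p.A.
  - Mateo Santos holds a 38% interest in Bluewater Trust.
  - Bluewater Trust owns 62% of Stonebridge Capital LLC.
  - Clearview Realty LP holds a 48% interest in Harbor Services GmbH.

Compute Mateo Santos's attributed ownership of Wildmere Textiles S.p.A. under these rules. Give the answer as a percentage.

25.731%

By sibling attribution (R2), Mateo Santos is treated as also owning Ha-eun Santos's interest in Bluewater Trust, giving 38% + 43% = 81%.
Chain via Bluewater Trust → Stonebridge Capital LLC (R1): 81% × 62% × 25% = 12.555% of Wildmere Textiles S.p.A.
Chain via Clearview Realty LP → Harbor Services GmbH (R1): 45% × 48% × 61% = 13.176% of Wildmere Textiles S.p.A.
Aggregating (R3): 12.555% + 13.176% = 25.731%.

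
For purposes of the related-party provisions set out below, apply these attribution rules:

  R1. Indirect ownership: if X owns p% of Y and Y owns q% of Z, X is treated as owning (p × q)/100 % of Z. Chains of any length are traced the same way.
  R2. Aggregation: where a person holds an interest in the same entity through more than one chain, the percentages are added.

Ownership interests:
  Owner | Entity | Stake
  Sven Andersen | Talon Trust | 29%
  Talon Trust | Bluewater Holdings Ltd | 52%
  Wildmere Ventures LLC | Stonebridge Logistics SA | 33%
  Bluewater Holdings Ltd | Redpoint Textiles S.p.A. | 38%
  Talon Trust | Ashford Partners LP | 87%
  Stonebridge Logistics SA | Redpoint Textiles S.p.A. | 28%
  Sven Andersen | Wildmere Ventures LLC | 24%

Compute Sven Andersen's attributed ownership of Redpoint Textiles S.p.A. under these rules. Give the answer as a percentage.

7.948%

Chain via Wildmere Ventures LLC → Stonebridge Logistics SA (R1): 24% × 33% × 28% = 2.2176% of Redpoint Textiles S.p.A.
Chain via Talon Trust → Bluewater Holdings Ltd (R1): 29% × 52% × 38% = 5.7304% of Redpoint Textiles S.p.A.
Aggregating (R2): 2.2176% + 5.7304% = 7.948%.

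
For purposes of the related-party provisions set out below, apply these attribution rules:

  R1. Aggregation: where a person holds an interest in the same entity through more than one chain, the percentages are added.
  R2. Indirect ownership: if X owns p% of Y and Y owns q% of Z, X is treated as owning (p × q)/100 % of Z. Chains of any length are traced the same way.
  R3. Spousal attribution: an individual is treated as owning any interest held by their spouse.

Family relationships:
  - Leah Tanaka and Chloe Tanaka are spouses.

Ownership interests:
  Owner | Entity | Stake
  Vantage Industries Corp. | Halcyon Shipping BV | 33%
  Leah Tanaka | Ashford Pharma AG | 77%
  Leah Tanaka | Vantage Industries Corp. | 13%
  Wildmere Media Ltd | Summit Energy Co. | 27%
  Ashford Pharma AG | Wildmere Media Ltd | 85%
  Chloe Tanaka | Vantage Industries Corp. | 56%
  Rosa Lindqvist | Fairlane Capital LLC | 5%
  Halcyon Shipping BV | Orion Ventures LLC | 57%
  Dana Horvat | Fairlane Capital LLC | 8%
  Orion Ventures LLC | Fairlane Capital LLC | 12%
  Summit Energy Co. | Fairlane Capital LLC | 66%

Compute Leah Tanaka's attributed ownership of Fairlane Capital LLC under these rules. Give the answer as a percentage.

By spousal attribution (R3), Leah Tanaka is treated as also owning Chloe Tanaka's interest in Vantage Industries Corp, giving 13% + 56% = 69%.
Chain via Ashford Pharma AG → Wildmere Media Ltd → Summit Energy Co. (R2): 77% × 85% × 27% × 66% = 11.66319% of Fairlane Capital LLC.
Chain via Vantage Industries Corp. → Halcyon Shipping BV → Orion Ventures LLC (R2): 69% × 33% × 57% × 12% = 1.557468% of Fairlane Capital LLC.
Aggregating (R1): 11.66319% + 1.557468% = 13.220658%.

13.220658%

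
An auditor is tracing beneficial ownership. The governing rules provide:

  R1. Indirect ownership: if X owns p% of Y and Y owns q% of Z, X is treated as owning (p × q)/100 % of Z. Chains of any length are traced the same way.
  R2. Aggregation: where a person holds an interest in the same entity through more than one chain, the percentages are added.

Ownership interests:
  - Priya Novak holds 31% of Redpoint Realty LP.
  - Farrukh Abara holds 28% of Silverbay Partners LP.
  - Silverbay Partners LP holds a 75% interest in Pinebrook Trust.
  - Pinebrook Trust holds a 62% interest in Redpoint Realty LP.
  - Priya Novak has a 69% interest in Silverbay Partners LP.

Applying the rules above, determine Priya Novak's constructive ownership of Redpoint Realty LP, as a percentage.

63.085%

Chain via Silverbay Partners LP → Pinebrook Trust (R1): 69% × 75% × 62% = 32.085% of Redpoint Realty LP.
Direct interest in Redpoint Realty LP: 31%.
Aggregating (R2): 32.085% + 31% = 63.085%.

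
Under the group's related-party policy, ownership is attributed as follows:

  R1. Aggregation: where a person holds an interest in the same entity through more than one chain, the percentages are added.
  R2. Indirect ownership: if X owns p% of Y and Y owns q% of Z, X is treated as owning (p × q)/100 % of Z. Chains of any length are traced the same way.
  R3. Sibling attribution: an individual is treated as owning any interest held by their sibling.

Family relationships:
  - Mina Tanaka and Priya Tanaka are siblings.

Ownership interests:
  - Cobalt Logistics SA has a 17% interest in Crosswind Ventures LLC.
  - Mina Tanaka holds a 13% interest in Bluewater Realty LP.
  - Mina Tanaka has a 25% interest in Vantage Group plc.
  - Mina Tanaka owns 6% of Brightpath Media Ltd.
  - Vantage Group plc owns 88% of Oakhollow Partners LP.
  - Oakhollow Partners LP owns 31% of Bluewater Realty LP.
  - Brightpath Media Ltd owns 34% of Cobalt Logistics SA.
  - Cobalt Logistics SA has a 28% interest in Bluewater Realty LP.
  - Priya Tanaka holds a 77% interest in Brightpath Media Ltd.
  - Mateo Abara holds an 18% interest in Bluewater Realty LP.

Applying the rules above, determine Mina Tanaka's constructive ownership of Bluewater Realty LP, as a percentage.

27.7216%

By sibling attribution (R3), Mina Tanaka is treated as also owning Priya Tanaka's interest in Brightpath Media Ltd, giving 6% + 77% = 83%.
Chain via Vantage Group plc → Oakhollow Partners LP (R2): 25% × 88% × 31% = 6.82% of Bluewater Realty LP.
Chain via Brightpath Media Ltd → Cobalt Logistics SA (R2): 83% × 34% × 28% = 7.9016% of Bluewater Realty LP.
Direct interest in Bluewater Realty LP: 13%.
Aggregating (R1): 6.82% + 7.9016% + 13% = 27.7216%.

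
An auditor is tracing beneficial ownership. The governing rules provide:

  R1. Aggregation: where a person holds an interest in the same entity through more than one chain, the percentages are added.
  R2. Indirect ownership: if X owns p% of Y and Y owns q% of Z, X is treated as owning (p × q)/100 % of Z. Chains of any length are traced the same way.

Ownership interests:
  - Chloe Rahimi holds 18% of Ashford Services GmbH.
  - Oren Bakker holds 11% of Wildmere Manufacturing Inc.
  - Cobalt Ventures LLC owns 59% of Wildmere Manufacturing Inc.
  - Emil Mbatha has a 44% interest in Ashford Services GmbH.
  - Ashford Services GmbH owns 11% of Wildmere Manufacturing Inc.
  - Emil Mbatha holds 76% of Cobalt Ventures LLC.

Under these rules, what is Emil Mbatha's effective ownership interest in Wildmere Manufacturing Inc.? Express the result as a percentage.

49.68%

Chain via Ashford Services GmbH (R2): 44% × 11% = 4.84% of Wildmere Manufacturing Inc.
Chain via Cobalt Ventures LLC (R2): 76% × 59% = 44.84% of Wildmere Manufacturing Inc.
Aggregating (R1): 4.84% + 44.84% = 49.68%.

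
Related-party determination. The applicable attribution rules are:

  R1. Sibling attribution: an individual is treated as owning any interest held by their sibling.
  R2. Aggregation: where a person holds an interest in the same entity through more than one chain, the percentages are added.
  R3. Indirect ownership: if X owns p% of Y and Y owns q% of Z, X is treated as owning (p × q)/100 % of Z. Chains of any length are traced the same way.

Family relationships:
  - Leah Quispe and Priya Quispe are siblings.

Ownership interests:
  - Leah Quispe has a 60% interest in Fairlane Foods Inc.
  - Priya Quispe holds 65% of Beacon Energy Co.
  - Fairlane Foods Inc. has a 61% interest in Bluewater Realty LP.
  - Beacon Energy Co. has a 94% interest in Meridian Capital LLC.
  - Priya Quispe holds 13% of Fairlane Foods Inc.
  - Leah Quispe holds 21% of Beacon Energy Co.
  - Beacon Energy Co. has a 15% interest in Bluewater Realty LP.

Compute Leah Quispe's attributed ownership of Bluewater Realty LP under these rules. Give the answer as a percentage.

By sibling attribution (R1), Leah Quispe is treated as also owning Priya Quispe's interest in Beacon Energy Co, giving 21% + 65% = 86%.
By sibling attribution (R1), Leah Quispe is treated as also owning Priya Quispe's interest in Fairlane Foods Inc, giving 60% + 13% = 73%.
Chain via Beacon Energy Co. (R3): 86% × 15% = 12.9% of Bluewater Realty LP.
Chain via Fairlane Foods Inc. (R3): 73% × 61% = 44.53% of Bluewater Realty LP.
Aggregating (R2): 12.9% + 44.53% = 57.43%.

57.43%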